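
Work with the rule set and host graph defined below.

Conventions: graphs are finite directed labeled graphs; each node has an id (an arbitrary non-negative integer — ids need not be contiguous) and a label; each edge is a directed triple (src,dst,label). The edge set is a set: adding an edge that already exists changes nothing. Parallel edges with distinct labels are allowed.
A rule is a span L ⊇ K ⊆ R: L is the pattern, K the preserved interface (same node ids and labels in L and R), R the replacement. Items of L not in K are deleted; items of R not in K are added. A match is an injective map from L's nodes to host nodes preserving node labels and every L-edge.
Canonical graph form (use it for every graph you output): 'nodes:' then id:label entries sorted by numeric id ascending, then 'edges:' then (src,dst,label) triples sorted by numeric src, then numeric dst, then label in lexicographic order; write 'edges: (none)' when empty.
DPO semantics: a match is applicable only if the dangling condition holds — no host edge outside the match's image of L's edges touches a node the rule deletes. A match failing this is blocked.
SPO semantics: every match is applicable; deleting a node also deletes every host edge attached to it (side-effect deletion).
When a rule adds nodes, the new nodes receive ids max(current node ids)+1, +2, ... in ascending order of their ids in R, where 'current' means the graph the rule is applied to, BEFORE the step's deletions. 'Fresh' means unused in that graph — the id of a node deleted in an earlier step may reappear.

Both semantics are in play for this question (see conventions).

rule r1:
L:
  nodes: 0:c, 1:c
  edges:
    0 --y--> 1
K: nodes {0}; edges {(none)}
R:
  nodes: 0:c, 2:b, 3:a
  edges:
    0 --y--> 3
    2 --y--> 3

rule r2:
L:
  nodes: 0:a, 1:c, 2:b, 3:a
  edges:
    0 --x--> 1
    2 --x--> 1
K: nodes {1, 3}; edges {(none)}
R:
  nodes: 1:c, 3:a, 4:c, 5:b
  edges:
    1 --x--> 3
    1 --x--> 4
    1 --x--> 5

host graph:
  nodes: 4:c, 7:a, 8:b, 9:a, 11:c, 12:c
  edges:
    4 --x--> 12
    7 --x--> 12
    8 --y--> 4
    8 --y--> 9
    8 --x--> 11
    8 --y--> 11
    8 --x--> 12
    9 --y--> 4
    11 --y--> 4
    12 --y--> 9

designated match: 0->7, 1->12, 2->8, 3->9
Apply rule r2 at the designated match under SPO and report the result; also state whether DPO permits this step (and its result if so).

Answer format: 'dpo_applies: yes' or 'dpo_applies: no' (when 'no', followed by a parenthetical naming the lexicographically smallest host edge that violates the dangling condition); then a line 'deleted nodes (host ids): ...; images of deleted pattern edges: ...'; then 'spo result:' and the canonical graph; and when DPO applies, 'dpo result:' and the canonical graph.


dpo_applies: no
(the rule deletes node 8, which keeps host edge (8,4,y) outside the match image — the dangling condition fails, DPO blocks; SPO proceeds and side-deletes such edges)
deleted nodes (host ids): 7, 8; images of deleted pattern edges: (7,12,x); (8,12,x)
spo result:
nodes: 4:c, 9:a, 11:c, 12:c, 13:c, 14:b
edges: (4,12,x); (9,4,y); (11,4,y); (12,9,x); (12,9,y); (12,13,x); (12,14,x)


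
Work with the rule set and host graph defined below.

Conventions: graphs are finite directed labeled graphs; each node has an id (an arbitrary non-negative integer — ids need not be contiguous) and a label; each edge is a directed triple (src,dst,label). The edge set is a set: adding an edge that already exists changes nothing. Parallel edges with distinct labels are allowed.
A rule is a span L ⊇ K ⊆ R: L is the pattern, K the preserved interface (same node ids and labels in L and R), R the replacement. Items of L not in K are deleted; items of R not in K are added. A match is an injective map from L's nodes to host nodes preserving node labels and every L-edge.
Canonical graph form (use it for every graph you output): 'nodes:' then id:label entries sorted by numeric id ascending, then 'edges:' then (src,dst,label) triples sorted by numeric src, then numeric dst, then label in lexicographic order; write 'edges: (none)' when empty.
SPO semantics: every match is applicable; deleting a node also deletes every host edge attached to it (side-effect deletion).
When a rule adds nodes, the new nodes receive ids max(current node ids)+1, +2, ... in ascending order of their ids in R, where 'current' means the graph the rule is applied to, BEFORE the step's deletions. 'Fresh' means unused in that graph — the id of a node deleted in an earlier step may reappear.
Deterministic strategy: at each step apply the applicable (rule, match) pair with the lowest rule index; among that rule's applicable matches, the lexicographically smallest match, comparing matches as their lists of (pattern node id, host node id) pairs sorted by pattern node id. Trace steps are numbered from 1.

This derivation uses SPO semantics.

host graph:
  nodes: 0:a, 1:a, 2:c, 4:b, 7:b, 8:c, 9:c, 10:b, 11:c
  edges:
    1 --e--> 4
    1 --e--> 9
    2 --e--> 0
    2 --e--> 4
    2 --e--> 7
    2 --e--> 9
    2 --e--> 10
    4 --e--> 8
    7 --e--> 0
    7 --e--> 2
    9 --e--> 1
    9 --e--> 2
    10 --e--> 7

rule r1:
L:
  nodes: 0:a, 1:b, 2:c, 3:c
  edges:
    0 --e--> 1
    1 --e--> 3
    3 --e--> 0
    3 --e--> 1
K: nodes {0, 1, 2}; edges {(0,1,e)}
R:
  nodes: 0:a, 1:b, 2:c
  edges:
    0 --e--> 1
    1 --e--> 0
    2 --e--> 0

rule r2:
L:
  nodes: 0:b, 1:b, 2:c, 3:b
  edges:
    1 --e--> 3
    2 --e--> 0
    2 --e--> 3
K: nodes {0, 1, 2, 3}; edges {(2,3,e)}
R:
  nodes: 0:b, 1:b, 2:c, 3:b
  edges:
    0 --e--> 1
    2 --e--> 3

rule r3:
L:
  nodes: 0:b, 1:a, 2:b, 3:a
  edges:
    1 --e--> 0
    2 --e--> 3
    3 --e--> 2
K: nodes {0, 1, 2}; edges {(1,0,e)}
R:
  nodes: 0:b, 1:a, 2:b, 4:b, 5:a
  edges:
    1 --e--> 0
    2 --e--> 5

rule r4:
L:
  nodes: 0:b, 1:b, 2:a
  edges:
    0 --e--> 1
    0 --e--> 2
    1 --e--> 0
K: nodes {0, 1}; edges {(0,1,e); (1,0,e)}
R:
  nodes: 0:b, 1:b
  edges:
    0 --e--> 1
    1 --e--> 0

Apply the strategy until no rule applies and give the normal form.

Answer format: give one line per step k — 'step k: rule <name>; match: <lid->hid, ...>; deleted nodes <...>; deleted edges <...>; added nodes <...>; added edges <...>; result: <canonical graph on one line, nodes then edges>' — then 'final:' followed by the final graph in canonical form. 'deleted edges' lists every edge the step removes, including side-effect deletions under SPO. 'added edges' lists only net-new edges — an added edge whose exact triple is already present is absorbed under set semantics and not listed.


step 1: rule r2; match: 0->4, 1->10, 2->2, 3->7; deleted nodes (none); deleted edges (2,4,e); (10,7,e); added nodes (none); added edges (4,10,e); result: nodes: 0:a, 1:a, 2:c, 4:b, 7:b, 8:c, 9:c, 10:b, 11:c edges: (1,4,e); (1,9,e); (2,0,e); (2,7,e); (2,9,e); (2,10,e); (4,8,e); (4,10,e); (7,0,e); (7,2,e); (9,1,e); (9,2,e)
step 2: rule r2; match: 0->7, 1->4, 2->2, 3->10; deleted nodes (none); deleted edges (2,7,e); (4,10,e); added nodes (none); added edges (7,4,e); result: nodes: 0:a, 1:a, 2:c, 4:b, 7:b, 8:c, 9:c, 10:b, 11:c edges: (1,4,e); (1,9,e); (2,0,e); (2,9,e); (2,10,e); (4,8,e); (7,0,e); (7,2,e); (7,4,e); (9,1,e); (9,2,e)
final:
nodes: 0:a, 1:a, 2:c, 4:b, 7:b, 8:c, 9:c, 10:b, 11:c
edges: (1,4,e); (1,9,e); (2,0,e); (2,9,e); (2,10,e); (4,8,e); (7,0,e); (7,2,e); (7,4,e); (9,1,e); (9,2,e)


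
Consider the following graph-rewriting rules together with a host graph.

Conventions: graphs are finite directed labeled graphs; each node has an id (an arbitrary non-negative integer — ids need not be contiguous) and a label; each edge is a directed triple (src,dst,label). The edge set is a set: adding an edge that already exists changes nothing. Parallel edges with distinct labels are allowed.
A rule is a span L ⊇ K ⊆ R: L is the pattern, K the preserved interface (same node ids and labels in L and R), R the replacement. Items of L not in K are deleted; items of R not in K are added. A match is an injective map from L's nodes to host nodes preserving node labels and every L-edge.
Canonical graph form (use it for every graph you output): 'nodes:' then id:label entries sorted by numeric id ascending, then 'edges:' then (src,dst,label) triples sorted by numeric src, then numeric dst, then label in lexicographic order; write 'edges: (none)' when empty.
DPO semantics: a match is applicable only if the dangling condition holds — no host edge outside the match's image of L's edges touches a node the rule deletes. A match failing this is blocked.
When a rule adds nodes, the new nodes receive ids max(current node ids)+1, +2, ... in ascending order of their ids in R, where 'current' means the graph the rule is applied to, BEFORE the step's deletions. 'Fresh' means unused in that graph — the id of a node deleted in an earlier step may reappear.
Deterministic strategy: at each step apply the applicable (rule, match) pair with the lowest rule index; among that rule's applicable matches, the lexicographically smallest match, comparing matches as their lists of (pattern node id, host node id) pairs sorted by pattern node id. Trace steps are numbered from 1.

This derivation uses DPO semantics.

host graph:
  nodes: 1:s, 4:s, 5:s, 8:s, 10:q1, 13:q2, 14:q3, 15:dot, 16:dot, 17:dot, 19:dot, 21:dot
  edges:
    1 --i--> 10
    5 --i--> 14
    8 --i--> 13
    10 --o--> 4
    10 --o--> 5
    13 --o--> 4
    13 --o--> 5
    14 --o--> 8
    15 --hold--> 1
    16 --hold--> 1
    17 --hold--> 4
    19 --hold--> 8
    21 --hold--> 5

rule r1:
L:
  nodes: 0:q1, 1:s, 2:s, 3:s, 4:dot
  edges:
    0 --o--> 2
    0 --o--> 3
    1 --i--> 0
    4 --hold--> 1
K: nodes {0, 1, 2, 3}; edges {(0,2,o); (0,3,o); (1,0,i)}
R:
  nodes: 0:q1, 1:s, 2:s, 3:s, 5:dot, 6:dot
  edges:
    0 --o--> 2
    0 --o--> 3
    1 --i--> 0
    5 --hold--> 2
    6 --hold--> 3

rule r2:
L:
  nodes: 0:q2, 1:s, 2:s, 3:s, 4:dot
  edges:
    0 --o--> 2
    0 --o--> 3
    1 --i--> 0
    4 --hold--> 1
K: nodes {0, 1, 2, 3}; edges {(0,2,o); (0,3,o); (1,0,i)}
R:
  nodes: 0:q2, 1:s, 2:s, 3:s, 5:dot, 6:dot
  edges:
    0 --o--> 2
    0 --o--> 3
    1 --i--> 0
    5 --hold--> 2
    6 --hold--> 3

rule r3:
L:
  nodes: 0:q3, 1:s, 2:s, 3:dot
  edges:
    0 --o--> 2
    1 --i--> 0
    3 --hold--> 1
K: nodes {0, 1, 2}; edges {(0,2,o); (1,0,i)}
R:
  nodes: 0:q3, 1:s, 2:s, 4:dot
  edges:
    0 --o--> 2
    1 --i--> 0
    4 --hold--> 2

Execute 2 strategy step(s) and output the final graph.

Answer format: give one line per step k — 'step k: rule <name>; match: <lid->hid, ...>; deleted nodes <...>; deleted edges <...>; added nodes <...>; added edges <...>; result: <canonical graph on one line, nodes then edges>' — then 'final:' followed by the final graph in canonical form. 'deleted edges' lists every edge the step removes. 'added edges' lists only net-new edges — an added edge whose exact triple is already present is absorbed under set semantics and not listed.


step 1: rule r1; match: 0->10, 1->1, 2->4, 3->5, 4->15; deleted nodes 15; deleted edges (15,1,hold); added nodes 22, 23; added edges (22,4,hold); (23,5,hold); result: nodes: 1:s, 4:s, 5:s, 8:s, 10:q1, 13:q2, 14:q3, 16:dot, 17:dot, 19:dot, 21:dot, 22:dot, 23:dot edges: (1,10,i); (5,14,i); (8,13,i); (10,4,o); (10,5,o); (13,4,o); (13,5,o); (14,8,o); (16,1,hold); (17,4,hold); (19,8,hold); (21,5,hold); (22,4,hold); (23,5,hold)
step 2: rule r1; match: 0->10, 1->1, 2->4, 3->5, 4->16; deleted nodes 16; deleted edges (16,1,hold); added nodes 24, 25; added edges (24,4,hold); (25,5,hold); result: nodes: 1:s, 4:s, 5:s, 8:s, 10:q1, 13:q2, 14:q3, 17:dot, 19:dot, 21:dot, 22:dot, 23:dot, 24:dot, 25:dot edges: (1,10,i); (5,14,i); (8,13,i); (10,4,o); (10,5,o); (13,4,o); (13,5,o); (14,8,o); (17,4,hold); (19,8,hold); (21,5,hold); (22,4,hold); (23,5,hold); (24,4,hold); (25,5,hold)
final:
nodes: 1:s, 4:s, 5:s, 8:s, 10:q1, 13:q2, 14:q3, 17:dot, 19:dot, 21:dot, 22:dot, 23:dot, 24:dot, 25:dot
edges: (1,10,i); (5,14,i); (8,13,i); (10,4,o); (10,5,o); (13,4,o); (13,5,o); (14,8,o); (17,4,hold); (19,8,hold); (21,5,hold); (22,4,hold); (23,5,hold); (24,4,hold); (25,5,hold)


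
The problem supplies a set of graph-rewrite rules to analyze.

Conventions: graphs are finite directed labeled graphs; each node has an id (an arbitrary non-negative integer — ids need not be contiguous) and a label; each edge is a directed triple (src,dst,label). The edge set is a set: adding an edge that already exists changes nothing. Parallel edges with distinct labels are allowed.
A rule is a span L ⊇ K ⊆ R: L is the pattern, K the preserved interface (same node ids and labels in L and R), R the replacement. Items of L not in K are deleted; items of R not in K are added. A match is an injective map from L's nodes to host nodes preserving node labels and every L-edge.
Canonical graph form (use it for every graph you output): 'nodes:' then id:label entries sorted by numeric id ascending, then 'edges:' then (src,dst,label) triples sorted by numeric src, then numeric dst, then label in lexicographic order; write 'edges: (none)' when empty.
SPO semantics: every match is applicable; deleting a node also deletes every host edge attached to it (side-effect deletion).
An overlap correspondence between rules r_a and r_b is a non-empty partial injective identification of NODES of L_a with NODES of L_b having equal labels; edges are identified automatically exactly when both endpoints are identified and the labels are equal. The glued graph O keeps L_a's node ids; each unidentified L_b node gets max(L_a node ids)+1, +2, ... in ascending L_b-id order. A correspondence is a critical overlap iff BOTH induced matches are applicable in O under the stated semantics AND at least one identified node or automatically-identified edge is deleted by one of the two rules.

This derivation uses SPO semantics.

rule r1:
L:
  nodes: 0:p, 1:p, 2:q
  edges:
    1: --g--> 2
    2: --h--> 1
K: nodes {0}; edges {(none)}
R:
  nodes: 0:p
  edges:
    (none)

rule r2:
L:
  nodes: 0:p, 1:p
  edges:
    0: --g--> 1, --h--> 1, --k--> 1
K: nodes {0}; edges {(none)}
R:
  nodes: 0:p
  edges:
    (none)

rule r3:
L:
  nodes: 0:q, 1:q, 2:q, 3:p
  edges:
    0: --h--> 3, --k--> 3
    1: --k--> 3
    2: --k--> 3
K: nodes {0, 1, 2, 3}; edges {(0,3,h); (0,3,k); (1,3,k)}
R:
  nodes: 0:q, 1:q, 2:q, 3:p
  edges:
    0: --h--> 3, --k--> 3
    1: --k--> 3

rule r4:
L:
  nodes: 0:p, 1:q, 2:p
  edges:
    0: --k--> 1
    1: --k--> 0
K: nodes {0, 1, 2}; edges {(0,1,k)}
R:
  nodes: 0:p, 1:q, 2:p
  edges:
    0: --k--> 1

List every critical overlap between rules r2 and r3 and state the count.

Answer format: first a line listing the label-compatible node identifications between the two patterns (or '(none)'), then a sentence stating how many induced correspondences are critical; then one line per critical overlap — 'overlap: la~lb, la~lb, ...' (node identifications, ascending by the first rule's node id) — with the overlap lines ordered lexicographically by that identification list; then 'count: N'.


label-compatible node identifications between L(r2) and L(r3): 0~3, 1~3
1 of the induced correspondences is a critical overlap of r2 and r3.
overlap: 1~3
count: 1


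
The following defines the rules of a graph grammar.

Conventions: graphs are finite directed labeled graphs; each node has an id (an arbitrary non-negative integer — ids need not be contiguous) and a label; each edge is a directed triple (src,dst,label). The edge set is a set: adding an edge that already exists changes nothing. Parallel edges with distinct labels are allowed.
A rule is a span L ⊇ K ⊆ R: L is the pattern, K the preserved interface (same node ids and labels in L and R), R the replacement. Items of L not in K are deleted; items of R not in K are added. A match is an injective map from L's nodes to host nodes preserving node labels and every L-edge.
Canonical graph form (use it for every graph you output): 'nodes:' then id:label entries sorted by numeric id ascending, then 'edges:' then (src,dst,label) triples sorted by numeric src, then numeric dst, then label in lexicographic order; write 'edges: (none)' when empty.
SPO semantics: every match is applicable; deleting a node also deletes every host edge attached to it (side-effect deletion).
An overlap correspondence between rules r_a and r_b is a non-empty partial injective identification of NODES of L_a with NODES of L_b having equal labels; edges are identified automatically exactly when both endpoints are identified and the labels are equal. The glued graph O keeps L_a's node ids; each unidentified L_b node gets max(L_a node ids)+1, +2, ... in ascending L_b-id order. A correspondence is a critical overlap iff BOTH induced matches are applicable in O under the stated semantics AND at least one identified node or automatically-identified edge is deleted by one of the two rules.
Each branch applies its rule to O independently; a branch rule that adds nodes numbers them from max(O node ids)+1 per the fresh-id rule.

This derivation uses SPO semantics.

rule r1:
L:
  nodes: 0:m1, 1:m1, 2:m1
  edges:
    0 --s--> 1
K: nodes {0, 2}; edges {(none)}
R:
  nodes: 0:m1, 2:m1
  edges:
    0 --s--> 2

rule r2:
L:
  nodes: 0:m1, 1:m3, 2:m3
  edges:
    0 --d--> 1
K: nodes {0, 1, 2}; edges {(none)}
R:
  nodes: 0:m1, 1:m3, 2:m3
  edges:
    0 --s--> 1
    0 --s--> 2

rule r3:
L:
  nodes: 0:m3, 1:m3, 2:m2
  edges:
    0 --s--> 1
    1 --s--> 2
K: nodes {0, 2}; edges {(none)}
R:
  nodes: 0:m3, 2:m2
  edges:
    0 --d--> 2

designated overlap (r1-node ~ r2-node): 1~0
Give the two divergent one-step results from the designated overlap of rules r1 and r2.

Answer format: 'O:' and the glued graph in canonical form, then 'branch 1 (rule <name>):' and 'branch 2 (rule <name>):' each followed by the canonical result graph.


O:
nodes: 0:m1, 1:m1, 2:m1, 3:m3, 4:m3
edges: (0,1,s); (1,3,d)
branch 1 (rule r1):
nodes: 0:m1, 2:m1, 3:m3, 4:m3
edges: (0,2,s)
branch 2 (rule r2):
nodes: 0:m1, 1:m1, 2:m1, 3:m3, 4:m3
edges: (0,1,s); (1,3,s); (1,4,s)


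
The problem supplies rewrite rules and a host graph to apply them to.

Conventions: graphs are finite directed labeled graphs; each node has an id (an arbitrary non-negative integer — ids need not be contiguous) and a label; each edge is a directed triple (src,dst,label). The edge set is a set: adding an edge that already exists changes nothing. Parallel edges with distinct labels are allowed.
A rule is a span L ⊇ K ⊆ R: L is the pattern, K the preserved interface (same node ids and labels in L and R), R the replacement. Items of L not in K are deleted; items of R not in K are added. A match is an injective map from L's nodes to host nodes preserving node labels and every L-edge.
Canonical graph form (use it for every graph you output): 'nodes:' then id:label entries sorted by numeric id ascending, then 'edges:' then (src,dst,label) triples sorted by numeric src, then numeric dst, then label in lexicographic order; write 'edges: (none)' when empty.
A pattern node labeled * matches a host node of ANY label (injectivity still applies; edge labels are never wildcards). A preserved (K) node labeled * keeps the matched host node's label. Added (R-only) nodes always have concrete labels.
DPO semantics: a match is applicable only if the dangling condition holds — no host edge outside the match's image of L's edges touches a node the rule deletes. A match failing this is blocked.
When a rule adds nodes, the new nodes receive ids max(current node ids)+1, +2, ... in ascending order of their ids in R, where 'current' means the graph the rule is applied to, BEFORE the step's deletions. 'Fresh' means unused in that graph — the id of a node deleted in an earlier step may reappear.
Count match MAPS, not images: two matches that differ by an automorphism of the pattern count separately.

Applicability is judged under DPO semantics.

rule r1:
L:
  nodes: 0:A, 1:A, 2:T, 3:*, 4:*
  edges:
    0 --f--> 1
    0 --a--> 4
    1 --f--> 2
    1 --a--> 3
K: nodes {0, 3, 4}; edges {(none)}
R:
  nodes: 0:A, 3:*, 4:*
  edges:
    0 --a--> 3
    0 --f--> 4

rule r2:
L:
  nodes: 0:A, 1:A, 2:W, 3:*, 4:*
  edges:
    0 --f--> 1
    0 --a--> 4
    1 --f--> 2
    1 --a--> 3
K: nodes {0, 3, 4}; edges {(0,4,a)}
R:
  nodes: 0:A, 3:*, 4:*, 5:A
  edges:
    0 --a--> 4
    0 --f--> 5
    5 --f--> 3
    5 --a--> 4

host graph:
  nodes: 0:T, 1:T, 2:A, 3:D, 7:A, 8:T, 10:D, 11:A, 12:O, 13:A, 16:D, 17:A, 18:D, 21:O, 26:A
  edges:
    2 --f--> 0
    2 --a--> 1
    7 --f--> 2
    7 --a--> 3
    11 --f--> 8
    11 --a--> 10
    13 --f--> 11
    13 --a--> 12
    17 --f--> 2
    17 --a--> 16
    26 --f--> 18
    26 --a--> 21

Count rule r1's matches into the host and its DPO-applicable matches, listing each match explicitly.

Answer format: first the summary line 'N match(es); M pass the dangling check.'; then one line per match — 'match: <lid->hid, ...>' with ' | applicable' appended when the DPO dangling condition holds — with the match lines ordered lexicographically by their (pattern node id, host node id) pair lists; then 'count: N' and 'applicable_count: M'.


3 match(es); 1 pass the dangling check.
match: 0->7, 1->2, 2->0, 3->1, 4->3
match: 0->13, 1->11, 2->8, 3->10, 4->12 | applicable
match: 0->17, 1->2, 2->0, 3->1, 4->16
count: 3
applicable_count: 1


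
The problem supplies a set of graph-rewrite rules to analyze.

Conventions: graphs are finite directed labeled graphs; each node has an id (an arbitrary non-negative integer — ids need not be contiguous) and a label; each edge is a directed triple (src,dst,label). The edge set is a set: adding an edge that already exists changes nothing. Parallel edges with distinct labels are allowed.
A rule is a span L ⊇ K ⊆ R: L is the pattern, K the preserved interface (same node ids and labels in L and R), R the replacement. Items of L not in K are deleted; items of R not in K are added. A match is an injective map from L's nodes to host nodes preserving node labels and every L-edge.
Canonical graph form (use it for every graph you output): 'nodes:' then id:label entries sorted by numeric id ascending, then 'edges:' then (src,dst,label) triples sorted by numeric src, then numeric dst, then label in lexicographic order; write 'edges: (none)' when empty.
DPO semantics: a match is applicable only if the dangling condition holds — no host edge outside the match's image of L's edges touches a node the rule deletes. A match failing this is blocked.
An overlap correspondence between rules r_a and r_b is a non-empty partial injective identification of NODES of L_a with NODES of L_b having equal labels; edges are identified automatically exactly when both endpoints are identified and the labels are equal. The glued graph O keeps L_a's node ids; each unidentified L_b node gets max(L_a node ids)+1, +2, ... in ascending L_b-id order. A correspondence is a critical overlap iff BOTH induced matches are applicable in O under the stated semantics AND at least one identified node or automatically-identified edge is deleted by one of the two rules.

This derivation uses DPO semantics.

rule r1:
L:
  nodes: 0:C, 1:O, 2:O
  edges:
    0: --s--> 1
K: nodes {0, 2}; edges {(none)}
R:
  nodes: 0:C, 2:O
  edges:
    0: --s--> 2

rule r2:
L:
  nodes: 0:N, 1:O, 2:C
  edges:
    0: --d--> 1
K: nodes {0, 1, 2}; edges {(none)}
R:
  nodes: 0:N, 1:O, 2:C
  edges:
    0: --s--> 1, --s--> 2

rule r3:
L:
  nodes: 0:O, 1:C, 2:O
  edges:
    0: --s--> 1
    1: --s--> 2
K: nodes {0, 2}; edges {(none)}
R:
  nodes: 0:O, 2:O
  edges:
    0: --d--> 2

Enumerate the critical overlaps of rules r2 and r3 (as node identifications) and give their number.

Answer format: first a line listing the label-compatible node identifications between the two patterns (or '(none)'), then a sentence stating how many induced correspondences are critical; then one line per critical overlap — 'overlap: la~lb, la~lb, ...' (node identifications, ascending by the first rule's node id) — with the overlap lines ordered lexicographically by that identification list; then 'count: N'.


label-compatible node identifications between L(r2) and L(r3): 1~0, 1~2, 2~1
3 of the induced correspondences are critical overlaps of r2 and r3.
overlap: 1~0, 2~1
overlap: 1~2, 2~1
overlap: 2~1
count: 3


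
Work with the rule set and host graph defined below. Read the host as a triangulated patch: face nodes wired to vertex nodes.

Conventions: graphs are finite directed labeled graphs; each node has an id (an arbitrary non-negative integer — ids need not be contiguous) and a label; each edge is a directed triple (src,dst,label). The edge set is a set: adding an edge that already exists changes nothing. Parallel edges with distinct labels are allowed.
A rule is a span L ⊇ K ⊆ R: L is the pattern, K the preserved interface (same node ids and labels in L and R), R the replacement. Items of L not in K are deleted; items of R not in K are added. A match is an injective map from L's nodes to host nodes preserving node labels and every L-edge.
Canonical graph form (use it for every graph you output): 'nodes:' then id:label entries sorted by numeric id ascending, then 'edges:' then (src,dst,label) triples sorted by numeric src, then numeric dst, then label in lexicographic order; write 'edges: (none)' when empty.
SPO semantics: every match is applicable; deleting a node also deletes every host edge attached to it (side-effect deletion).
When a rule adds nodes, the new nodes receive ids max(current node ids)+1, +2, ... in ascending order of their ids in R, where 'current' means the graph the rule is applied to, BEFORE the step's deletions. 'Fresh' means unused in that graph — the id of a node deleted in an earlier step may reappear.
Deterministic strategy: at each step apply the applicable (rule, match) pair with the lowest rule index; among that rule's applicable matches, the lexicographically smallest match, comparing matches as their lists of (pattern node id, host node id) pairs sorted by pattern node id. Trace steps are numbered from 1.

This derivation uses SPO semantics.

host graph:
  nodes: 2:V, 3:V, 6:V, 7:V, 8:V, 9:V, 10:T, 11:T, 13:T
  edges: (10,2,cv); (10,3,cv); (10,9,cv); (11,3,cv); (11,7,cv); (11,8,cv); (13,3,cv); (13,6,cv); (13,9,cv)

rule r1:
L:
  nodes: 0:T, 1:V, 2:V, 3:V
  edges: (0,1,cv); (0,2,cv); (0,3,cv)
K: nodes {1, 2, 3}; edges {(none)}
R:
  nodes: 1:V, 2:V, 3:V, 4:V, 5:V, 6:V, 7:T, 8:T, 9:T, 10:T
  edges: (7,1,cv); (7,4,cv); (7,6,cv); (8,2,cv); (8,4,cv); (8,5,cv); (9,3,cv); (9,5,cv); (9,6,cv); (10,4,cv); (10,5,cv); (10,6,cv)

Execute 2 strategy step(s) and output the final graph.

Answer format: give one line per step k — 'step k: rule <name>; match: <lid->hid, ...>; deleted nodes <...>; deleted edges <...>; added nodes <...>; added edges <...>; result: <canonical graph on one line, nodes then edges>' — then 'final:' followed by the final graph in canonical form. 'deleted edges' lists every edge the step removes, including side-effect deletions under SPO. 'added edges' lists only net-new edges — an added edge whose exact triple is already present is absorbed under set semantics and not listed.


step 1: rule r1; match: 0->10, 1->2, 2->3, 3->9; deleted nodes 10; deleted edges (10,2,cv); (10,3,cv); (10,9,cv); added nodes 14, 15, 16, 17, 18, 19, 20; added edges (17,2,cv); (17,14,cv); (17,16,cv); (18,3,cv); (18,14,cv); (18,15,cv); (19,9,cv); (19,15,cv); (19,16,cv); (20,14,cv); (20,15,cv); (20,16,cv); result: nodes: 2:V, 3:V, 6:V, 7:V, 8:V, 9:V, 11:T, 13:T, 14:V, 15:V, 16:V, 17:T, 18:T, 19:T, 20:T edges: (11,3,cv); (11,7,cv); (11,8,cv); (13,3,cv); (13,6,cv); (13,9,cv); (17,2,cv); (17,14,cv); (17,16,cv); (18,3,cv); (18,14,cv); (18,15,cv); (19,9,cv); (19,15,cv); (19,16,cv); (20,14,cv); (20,15,cv); (20,16,cv)
step 2: rule r1; match: 0->11, 1->3, 2->7, 3->8; deleted nodes 11; deleted edges (11,3,cv); (11,7,cv); (11,8,cv); added nodes 21, 22, 23, 24, 25, 26, 27; added edges (24,3,cv); (24,21,cv); (24,23,cv); (25,7,cv); (25,21,cv); (25,22,cv); (26,8,cv); (26,22,cv); (26,23,cv); (27,21,cv); (27,22,cv); (27,23,cv); result: nodes: 2:V, 3:V, 6:V, 7:V, 8:V, 9:V, 13:T, 14:V, 15:V, 16:V, 17:T, 18:T, 19:T, 20:T, 21:V, 22:V, 23:V, 24:T, 25:T, 26:T, 27:T edges: (13,3,cv); (13,6,cv); (13,9,cv); (17,2,cv); (17,14,cv); (17,16,cv); (18,3,cv); (18,14,cv); (18,15,cv); (19,9,cv); (19,15,cv); (19,16,cv); (20,14,cv); (20,15,cv); (20,16,cv); (24,3,cv); (24,21,cv); (24,23,cv); (25,7,cv); (25,21,cv); (25,22,cv); (26,8,cv); (26,22,cv); (26,23,cv); (27,21,cv); (27,22,cv); (27,23,cv)
final:
nodes: 2:V, 3:V, 6:V, 7:V, 8:V, 9:V, 13:T, 14:V, 15:V, 16:V, 17:T, 18:T, 19:T, 20:T, 21:V, 22:V, 23:V, 24:T, 25:T, 26:T, 27:T
edges: (13,3,cv); (13,6,cv); (13,9,cv); (17,2,cv); (17,14,cv); (17,16,cv); (18,3,cv); (18,14,cv); (18,15,cv); (19,9,cv); (19,15,cv); (19,16,cv); (20,14,cv); (20,15,cv); (20,16,cv); (24,3,cv); (24,21,cv); (24,23,cv); (25,7,cv); (25,21,cv); (25,22,cv); (26,8,cv); (26,22,cv); (26,23,cv); (27,21,cv); (27,22,cv); (27,23,cv)


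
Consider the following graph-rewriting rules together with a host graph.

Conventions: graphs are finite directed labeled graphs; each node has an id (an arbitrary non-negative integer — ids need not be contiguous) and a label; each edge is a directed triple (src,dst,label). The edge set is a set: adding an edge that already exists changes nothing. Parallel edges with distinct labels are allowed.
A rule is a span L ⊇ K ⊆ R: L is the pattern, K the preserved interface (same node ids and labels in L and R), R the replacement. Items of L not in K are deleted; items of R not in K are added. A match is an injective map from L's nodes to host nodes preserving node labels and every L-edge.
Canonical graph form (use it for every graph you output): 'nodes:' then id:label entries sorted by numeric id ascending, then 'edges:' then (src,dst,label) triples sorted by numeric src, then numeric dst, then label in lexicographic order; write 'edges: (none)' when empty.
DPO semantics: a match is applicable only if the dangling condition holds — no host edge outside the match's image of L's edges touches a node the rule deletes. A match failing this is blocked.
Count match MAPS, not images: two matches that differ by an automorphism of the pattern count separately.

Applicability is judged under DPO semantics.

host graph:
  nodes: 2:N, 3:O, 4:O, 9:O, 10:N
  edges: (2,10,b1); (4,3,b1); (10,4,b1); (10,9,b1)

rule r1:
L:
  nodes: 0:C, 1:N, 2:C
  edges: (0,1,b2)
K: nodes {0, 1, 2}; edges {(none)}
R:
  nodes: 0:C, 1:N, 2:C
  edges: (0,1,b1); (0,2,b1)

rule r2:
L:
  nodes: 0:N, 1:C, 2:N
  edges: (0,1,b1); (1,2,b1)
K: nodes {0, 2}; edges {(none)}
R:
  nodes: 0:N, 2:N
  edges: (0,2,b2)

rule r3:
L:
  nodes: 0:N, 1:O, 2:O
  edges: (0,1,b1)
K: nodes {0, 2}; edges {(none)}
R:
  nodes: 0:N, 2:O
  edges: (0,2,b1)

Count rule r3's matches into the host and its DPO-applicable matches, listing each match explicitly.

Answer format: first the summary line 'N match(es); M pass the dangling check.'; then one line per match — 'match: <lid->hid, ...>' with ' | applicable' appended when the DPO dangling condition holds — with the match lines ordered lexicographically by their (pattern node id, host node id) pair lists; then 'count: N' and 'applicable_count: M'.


4 match(es); 2 pass the dangling check.
match: 0->10, 1->4, 2->3
match: 0->10, 1->4, 2->9
match: 0->10, 1->9, 2->3 | applicable
match: 0->10, 1->9, 2->4 | applicable
count: 4
applicable_count: 2


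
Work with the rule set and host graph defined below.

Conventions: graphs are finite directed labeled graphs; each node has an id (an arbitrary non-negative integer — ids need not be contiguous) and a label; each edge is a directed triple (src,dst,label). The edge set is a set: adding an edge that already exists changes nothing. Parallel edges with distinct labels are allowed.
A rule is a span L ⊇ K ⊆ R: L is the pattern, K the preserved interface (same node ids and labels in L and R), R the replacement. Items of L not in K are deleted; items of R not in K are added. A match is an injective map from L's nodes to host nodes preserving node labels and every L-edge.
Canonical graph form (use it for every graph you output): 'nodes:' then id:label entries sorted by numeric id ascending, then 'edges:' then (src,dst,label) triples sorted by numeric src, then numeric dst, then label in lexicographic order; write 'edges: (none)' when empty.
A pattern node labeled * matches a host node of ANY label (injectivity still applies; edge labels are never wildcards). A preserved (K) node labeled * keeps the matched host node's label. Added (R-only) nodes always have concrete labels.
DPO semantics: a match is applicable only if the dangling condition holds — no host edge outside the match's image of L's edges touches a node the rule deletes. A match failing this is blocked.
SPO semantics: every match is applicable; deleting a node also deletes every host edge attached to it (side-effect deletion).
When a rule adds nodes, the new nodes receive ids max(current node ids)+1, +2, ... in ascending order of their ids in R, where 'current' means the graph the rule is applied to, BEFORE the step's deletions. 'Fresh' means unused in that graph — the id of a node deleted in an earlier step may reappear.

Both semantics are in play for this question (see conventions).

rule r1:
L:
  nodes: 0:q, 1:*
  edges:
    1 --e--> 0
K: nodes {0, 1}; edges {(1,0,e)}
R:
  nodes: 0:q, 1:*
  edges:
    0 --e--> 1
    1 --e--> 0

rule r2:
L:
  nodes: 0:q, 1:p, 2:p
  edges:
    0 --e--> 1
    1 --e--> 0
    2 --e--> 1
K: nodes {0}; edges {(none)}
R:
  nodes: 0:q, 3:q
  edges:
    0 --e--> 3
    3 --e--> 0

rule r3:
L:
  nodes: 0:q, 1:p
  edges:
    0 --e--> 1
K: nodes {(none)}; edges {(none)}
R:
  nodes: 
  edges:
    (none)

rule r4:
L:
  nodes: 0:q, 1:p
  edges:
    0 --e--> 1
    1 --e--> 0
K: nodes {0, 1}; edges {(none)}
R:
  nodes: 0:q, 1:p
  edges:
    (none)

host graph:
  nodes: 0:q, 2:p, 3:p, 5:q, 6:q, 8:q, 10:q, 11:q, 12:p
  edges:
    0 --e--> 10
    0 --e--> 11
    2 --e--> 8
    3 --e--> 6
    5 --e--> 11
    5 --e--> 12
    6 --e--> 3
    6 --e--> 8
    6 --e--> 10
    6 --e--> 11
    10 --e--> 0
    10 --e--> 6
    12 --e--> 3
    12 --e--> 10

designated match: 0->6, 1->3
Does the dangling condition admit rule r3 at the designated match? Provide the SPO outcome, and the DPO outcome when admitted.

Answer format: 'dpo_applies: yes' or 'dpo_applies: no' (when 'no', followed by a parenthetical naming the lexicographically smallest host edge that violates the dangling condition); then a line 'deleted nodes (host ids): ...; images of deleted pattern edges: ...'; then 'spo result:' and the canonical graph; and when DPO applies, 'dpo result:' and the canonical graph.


dpo_applies: no
(the rule deletes node 3, which keeps host edge (3,6,e) outside the match image — the dangling condition fails, DPO blocks; SPO proceeds and side-deletes such edges)
deleted nodes (host ids): 3, 6; images of deleted pattern edges: (6,3,e)
spo result:
nodes: 0:q, 2:p, 5:q, 8:q, 10:q, 11:q, 12:p
edges: (0,10,e); (0,11,e); (2,8,e); (5,11,e); (5,12,e); (10,0,e); (12,10,e)


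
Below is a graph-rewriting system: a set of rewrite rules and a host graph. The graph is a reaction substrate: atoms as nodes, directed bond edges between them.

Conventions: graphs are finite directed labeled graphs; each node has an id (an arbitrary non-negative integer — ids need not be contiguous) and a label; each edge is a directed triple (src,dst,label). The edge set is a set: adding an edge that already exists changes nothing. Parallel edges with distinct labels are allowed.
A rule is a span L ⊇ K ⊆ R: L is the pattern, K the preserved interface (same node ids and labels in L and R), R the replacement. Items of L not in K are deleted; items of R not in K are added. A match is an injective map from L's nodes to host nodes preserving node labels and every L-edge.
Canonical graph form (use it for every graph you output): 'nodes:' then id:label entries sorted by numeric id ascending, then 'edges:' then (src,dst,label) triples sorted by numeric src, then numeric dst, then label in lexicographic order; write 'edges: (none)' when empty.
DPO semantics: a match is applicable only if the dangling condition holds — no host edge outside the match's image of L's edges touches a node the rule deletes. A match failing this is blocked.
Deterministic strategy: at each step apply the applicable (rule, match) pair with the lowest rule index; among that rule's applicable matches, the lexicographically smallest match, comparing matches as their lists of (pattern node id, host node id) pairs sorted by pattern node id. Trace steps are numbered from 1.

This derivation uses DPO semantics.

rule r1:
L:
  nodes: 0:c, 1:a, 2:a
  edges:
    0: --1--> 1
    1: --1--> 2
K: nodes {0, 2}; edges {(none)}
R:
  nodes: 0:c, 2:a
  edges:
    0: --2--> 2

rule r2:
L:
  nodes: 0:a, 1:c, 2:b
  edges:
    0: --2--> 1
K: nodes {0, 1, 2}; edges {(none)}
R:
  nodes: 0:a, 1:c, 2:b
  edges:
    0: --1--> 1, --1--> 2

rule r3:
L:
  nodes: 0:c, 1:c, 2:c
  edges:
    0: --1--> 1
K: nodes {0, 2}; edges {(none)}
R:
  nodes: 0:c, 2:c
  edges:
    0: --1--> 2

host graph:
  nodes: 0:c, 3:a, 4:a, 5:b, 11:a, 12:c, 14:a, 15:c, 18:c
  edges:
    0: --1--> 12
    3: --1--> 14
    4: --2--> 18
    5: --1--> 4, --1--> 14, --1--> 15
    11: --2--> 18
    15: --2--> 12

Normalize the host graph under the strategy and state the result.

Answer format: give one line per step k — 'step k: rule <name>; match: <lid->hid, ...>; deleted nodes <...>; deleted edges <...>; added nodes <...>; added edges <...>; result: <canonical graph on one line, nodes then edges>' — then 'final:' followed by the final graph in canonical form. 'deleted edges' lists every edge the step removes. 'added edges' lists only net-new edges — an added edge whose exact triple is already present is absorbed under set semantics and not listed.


step 1: rule r2; match: 0->4, 1->18, 2->5; deleted nodes (none); deleted edges (4,18,2); added nodes (none); added edges (4,5,1); (4,18,1); result: nodes: 0:c, 3:a, 4:a, 5:b, 11:a, 12:c, 14:a, 15:c, 18:c edges: (0,12,1); (3,14,1); (4,5,1); (4,18,1); (5,4,1); (5,14,1); (5,15,1); (11,18,2); (15,12,2)
step 2: rule r2; match: 0->11, 1->18, 2->5; deleted nodes (none); deleted edges (11,18,2); added nodes (none); added edges (11,5,1); (11,18,1); result: nodes: 0:c, 3:a, 4:a, 5:b, 11:a, 12:c, 14:a, 15:c, 18:c edges: (0,12,1); (3,14,1); (4,5,1); (4,18,1); (5,4,1); (5,14,1); (5,15,1); (11,5,1); (11,18,1); (15,12,2)
final:
nodes: 0:c, 3:a, 4:a, 5:b, 11:a, 12:c, 14:a, 15:c, 18:c
edges: (0,12,1); (3,14,1); (4,5,1); (4,18,1); (5,4,1); (5,14,1); (5,15,1); (11,5,1); (11,18,1); (15,12,2)


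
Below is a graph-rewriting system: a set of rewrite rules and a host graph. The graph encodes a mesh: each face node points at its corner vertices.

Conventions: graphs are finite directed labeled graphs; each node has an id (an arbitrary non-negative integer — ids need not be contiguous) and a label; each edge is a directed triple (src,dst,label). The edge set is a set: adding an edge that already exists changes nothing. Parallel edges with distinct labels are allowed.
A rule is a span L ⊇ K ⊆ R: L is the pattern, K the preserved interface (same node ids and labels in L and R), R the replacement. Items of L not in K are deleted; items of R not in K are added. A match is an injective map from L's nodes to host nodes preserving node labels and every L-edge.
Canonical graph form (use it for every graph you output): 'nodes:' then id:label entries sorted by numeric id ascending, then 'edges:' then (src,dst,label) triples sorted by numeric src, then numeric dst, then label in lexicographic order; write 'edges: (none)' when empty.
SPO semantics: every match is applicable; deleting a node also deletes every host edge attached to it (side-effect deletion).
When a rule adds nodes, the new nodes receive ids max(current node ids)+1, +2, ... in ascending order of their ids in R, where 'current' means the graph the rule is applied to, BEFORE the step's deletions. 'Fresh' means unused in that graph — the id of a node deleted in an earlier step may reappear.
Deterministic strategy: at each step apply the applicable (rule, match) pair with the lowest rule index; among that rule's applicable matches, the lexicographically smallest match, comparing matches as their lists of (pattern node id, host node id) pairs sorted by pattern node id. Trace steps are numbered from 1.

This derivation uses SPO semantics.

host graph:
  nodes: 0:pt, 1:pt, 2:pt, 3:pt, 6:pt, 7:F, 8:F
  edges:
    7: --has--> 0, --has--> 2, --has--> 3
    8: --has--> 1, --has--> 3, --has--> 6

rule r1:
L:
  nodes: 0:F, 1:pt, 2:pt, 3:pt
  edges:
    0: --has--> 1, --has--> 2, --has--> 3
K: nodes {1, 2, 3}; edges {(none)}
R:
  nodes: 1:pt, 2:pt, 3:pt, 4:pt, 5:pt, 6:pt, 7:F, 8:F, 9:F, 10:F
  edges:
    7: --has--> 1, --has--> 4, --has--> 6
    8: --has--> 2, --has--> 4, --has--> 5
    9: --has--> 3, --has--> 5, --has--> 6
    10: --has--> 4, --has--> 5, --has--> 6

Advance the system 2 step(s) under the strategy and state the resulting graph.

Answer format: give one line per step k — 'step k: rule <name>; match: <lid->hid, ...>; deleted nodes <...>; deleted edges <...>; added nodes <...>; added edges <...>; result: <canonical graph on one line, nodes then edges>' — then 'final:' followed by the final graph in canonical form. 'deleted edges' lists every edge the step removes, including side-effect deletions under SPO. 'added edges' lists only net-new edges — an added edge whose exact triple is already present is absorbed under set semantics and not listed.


step 1: rule r1; match: 0->7, 1->0, 2->2, 3->3; deleted nodes 7; deleted edges (7,0,has); (7,2,has); (7,3,has); added nodes 9, 10, 11, 12, 13, 14, 15; added edges (12,0,has); (12,9,has); (12,11,has); (13,2,has); (13,9,has); (13,10,has); (14,3,has); (14,10,has); (14,11,has); (15,9,has); (15,10,has); (15,11,has); result: nodes: 0:pt, 1:pt, 2:pt, 3:pt, 6:pt, 8:F, 9:pt, 10:pt, 11:pt, 12:F, 13:F, 14:F, 15:F edges: (8,1,has); (8,3,has); (8,6,has); (12,0,has); (12,9,has); (12,11,has); (13,2,has); (13,9,has); (13,10,has); (14,3,has); (14,10,has); (14,11,has); (15,9,has); (15,10,has); (15,11,has)
step 2: rule r1; match: 0->8, 1->1, 2->3, 3->6; deleted nodes 8; deleted edges (8,1,has); (8,3,has); (8,6,has); added nodes 16, 17, 18, 19, 20, 21, 22; added edges (19,1,has); (19,16,has); (19,18,has); (20,3,has); (20,16,has); (20,17,has); (21,6,has); (21,17,has); (21,18,has); (22,16,has); (22,17,has); (22,18,has); result: nodes: 0:pt, 1:pt, 2:pt, 3:pt, 6:pt, 9:pt, 10:pt, 11:pt, 12:F, 13:F, 14:F, 15:F, 16:pt, 17:pt, 18:pt, 19:F, 20:F, 21:F, 22:F edges: (12,0,has); (12,9,has); (12,11,has); (13,2,has); (13,9,has); (13,10,has); (14,3,has); (14,10,has); (14,11,has); (15,9,has); (15,10,has); (15,11,has); (19,1,has); (19,16,has); (19,18,has); (20,3,has); (20,16,has); (20,17,has); (21,6,has); (21,17,has); (21,18,has); (22,16,has); (22,17,has); (22,18,has)
final:
nodes: 0:pt, 1:pt, 2:pt, 3:pt, 6:pt, 9:pt, 10:pt, 11:pt, 12:F, 13:F, 14:F, 15:F, 16:pt, 17:pt, 18:pt, 19:F, 20:F, 21:F, 22:F
edges: (12,0,has); (12,9,has); (12,11,has); (13,2,has); (13,9,has); (13,10,has); (14,3,has); (14,10,has); (14,11,has); (15,9,has); (15,10,has); (15,11,has); (19,1,has); (19,16,has); (19,18,has); (20,3,has); (20,16,has); (20,17,has); (21,6,has); (21,17,has); (21,18,has); (22,16,has); (22,17,has); (22,18,has)
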